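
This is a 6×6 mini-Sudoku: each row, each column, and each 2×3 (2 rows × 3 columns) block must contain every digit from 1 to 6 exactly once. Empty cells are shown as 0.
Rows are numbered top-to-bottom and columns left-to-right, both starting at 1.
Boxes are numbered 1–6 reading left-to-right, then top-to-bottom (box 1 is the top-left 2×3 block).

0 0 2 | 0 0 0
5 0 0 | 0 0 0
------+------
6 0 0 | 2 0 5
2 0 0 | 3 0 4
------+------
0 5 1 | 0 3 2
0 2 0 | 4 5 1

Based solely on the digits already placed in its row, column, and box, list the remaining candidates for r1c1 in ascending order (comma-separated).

1,3,4

Row 1 already contains {2}.
Column 1 already contains {2, 5, 6}.
Its 2×3 block (box 1) already contains {2, 5}.
Removing those from 1–6 leaves {1, 3, 4} as the candidates for r1c1.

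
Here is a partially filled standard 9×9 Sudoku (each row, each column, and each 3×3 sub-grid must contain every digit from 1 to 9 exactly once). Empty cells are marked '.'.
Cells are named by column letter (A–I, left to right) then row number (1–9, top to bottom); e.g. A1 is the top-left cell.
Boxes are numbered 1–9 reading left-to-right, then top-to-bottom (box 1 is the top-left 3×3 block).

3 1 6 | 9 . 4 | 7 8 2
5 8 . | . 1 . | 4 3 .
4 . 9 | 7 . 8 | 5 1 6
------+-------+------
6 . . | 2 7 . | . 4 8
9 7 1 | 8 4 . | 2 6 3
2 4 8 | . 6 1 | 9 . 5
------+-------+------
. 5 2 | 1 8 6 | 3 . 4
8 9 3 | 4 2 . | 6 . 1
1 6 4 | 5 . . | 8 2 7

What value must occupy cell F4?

9

Cell F4 itself could take any of {3, 5, 9} by direct elimination.
Consider where 9 can go in box 5.
F5 is out (row 5 already has a 9).
D6 is out (row 6 already has a 9).
So the only cell in box 5 that can hold 9 is F4.
Therefore F4 = 9.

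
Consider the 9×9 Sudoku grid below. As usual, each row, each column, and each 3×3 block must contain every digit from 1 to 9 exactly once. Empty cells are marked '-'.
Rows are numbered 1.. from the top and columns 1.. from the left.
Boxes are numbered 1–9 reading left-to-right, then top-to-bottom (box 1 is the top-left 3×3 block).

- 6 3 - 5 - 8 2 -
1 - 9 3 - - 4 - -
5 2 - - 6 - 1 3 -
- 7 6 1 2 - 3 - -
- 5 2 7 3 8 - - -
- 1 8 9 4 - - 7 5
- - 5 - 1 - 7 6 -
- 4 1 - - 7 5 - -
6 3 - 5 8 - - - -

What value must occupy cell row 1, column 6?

Cell row 1, column 6 itself could take any of {1, 4, 9} by direct elimination.
Consider where 1 can go in row 1.
row 1, column 1 is out (column 1 already has a 1).
row 1, column 4 is out (column 4 already has a 1).
row 1, column 9 is out (box 3 already has a 1).
So the only cell in row 1 that can hold 1 is row 1, column 6.
Therefore row 1, column 6 = 1.

1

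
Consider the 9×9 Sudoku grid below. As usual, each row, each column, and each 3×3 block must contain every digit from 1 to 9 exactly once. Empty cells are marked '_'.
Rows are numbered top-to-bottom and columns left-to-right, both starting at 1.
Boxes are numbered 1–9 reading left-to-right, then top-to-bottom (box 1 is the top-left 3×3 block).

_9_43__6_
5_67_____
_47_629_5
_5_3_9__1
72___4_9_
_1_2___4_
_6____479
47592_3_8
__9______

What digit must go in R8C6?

Cell R8C6 itself could take any of {1, 6} by direct elimination.
Consider where 6 can go in row 8.
R8C8 is out (column 8 already has a 6).
So the only cell in row 8 that can hold 6 is R8C6.
Therefore R8C6 = 6.

6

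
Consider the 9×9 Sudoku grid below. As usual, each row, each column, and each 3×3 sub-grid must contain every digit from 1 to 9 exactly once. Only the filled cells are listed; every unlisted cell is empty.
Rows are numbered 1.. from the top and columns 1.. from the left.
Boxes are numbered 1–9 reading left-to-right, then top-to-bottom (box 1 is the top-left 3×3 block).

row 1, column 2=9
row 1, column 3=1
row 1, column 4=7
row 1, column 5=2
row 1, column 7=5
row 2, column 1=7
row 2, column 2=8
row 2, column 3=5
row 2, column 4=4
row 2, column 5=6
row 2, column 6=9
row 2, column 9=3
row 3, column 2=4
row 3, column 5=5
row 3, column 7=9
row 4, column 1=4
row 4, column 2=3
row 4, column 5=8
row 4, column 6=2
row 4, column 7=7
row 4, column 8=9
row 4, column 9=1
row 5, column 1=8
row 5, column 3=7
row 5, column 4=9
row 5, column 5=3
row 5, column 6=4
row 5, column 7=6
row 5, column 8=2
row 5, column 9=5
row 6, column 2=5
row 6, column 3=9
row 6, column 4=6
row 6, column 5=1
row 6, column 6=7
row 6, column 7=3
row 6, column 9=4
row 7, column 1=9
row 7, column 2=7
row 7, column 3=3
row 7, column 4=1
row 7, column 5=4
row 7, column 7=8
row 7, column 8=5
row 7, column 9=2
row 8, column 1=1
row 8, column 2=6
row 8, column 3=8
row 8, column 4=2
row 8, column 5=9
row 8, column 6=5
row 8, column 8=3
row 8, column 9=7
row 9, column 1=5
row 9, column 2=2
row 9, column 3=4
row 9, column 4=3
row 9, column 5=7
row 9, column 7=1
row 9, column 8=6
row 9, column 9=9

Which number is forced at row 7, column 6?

Row 7 already contains {1, 2, 3, 4, 5, 7, 8, 9}.
Column 6 already contains {2, 4, 5, 7, 9}.
Its 3×3 block (box 8) already contains {1, 2, 3, 4, 5, 7, 9}.
The only value from 1–9 not eliminated is 6, so row 7, column 6 = 6.

6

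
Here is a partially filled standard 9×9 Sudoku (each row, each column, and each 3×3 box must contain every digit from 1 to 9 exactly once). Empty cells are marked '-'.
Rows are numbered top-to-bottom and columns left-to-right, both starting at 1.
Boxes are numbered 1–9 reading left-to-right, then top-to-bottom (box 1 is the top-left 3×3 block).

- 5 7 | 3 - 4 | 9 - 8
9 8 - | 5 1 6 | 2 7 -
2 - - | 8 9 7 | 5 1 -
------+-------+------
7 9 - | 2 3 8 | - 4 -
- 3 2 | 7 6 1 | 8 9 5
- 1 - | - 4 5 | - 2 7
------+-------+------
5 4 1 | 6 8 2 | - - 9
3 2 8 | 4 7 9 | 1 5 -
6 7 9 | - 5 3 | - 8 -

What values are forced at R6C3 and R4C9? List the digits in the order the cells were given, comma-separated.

6,1

For R6C3:
  Row 6 already contains {1, 2, 4, 5, 7}.
  Column 3 already contains {1, 2, 7, 8, 9}.
  Its 3×3 block (box 4) already contains {1, 2, 3, 7, 9}.
  The only value from 1–9 not eliminated is 6, so R6C3 = 6.
For R4C9:
  Consider where 1 can go in column 9.
  R2C9 is out (row 2 already has a 1).
  R3C9 is out (row 3 already has a 1).
  R8C9 is out (row 8 already has a 1).
  R9C9 is out (box 9 already has a 1).
  So the only cell in column 9 that can hold 1 is R4C9.
  So R4C9 = 1.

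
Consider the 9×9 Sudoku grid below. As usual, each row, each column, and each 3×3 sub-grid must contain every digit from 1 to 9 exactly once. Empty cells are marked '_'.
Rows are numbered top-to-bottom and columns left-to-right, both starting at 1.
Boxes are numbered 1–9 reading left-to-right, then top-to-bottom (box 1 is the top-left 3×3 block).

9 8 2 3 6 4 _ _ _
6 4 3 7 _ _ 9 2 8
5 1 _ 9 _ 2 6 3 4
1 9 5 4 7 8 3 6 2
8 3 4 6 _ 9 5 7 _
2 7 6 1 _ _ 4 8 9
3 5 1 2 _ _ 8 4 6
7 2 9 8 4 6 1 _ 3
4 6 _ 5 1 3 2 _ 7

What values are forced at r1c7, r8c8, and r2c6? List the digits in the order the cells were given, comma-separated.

7,5,1

For r1c7:
  Row 1 already contains {2, 3, 4, 6, 8, 9}.
  Column 7 already contains {1, 2, 3, 4, 5, 6, 8, 9}.
  Its 3×3 block (box 3) already contains {2, 3, 4, 6, 8, 9}.
  The only value from 1–9 not eliminated is 7, so r1c7 = 7.
For r8c8:
  Row 8 already contains {1, 2, 3, 4, 6, 7, 8, 9}.
  Column 8 already contains {2, 3, 4, 6, 7, 8}.
  Its 3×3 block (box 9) already contains {1, 2, 3, 4, 6, 7, 8}.
  The only value from 1–9 not eliminated is 5, so r8c8 = 5.
For r2c6:
  Consider where 1 can go in column 6.
  r6c6 is out (row 6 already has a 1).
  r7c6 is out (row 7 already has a 1).
  So the only cell in column 6 that can hold 1 is r2c6.
  So r2c6 = 1.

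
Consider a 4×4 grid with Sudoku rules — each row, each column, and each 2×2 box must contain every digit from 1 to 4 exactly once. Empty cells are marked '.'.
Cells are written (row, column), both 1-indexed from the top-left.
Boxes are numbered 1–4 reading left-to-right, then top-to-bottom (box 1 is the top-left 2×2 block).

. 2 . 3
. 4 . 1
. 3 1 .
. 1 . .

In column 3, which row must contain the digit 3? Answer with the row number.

Consider where 3 can go in column 3.
(1,3) is out (row 1 already has a 3).
(2,3) is out (box 2 already has a 3).
So the only cell in column 3 that can hold 3 is (4,3).
That is row 4.

4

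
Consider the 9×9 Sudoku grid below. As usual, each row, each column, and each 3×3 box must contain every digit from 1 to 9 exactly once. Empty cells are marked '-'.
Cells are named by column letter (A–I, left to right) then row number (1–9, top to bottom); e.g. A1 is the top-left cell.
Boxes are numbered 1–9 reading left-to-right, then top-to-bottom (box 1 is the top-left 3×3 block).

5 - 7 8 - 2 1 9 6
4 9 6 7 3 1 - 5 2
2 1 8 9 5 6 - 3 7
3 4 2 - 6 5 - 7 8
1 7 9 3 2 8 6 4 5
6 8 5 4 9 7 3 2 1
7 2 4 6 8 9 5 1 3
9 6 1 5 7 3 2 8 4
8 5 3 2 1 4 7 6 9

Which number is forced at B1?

3

Row 1 already contains {1, 2, 5, 6, 7, 8, 9}.
Column B already contains {1, 2, 4, 5, 6, 7, 8, 9}.
Its 3×3 block (box 1) already contains {1, 2, 4, 5, 6, 7, 8, 9}.
The only value from 1–9 not eliminated is 3, so B1 = 3.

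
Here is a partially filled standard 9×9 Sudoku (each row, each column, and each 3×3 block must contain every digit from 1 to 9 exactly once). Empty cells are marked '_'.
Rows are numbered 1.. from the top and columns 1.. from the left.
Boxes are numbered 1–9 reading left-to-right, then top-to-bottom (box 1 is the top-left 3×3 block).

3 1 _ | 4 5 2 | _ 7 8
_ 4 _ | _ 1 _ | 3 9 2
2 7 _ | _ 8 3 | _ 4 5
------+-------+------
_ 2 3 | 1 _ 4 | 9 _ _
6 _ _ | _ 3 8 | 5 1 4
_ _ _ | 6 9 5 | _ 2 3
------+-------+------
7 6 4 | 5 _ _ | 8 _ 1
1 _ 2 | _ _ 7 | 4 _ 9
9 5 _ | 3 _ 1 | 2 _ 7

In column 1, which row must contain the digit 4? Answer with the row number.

Consider where 4 can go in column 1.
row 2, column 1 is out (row 2 already has a 4).
row 4, column 1 is out (row 4 already has a 4).
So the only cell in column 1 that can hold 4 is row 6, column 1.
That is row 6.

6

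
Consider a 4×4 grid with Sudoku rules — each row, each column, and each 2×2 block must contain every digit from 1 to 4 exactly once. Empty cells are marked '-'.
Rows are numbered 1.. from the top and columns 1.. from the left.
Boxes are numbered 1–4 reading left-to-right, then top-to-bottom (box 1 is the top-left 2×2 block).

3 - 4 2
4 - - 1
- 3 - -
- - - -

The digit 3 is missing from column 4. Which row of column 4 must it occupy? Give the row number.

Consider where 3 can go in column 4.
row 3, column 4 is out (row 3 already has a 3).
So the only cell in column 4 that can hold 3 is row 4, column 4.
That is row 4.

4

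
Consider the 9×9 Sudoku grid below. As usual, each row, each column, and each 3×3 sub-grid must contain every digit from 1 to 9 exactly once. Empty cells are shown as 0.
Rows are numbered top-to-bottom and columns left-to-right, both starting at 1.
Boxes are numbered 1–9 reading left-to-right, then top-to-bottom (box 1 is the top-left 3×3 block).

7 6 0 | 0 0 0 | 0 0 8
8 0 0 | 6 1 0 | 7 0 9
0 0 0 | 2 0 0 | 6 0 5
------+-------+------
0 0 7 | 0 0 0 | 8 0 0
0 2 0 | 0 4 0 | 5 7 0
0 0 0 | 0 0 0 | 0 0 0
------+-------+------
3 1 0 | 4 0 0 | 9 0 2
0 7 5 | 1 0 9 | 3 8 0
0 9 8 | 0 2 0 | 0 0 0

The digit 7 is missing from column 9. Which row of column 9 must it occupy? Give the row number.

Consider where 7 can go in column 9.
R4C9 is out (row 4 already has a 7).
R5C9 is out (row 5 already has a 7).
R6C9 is out (box 6 already has a 7).
R8C9 is out (row 8 already has a 7).
So the only cell in column 9 that can hold 7 is R9C9.
That is row 9.

9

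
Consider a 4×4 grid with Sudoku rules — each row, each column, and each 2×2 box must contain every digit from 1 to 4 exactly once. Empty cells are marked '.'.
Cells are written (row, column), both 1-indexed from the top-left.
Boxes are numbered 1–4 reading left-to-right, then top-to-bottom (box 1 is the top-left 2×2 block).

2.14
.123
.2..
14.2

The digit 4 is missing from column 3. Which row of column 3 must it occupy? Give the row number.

3

Consider where 4 can go in column 3.
(4,3) is out (row 4 already has a 4).
So the only cell in column 3 that can hold 4 is (3,3).
That is row 3.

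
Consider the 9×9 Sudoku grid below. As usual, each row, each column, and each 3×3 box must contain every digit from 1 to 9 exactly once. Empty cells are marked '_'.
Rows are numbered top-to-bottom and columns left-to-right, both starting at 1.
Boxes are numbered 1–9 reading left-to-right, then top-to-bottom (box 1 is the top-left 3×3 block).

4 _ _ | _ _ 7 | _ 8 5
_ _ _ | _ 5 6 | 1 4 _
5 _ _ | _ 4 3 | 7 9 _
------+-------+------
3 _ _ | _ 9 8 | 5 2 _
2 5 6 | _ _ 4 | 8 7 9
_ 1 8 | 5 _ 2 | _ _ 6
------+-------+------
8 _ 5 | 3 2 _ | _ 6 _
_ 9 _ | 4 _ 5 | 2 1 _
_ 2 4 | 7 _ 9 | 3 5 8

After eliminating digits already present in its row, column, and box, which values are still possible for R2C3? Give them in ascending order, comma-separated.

Row 2 already contains {1, 4, 5, 6}.
Column 3 already contains {4, 5, 6, 8}.
Its 3×3 block (box 1) already contains {4, 5}.
Removing those from 1–9 leaves {2, 3, 7, 9} as the candidates for R2C3.

2,3,7,9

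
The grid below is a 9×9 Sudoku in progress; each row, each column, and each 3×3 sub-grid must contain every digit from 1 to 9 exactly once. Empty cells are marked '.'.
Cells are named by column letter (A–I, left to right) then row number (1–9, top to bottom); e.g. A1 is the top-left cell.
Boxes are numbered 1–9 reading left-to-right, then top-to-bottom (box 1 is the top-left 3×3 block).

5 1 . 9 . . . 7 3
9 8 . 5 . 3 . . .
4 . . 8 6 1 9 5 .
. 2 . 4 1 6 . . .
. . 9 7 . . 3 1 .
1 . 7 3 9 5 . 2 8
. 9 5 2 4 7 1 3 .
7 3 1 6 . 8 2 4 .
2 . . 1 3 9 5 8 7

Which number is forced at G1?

8

Cell G1 itself could take any of {4, 6, 8} by direct elimination.
Consider where 8 can go in box 3.
G2 is out (row 2 already has a 8).
H2 is out (row 2 already has a 8).
I2 is out (row 2 already has a 8).
I3 is out (row 3 already has a 8).
So the only cell in box 3 that can hold 8 is G1.
Therefore G1 = 8.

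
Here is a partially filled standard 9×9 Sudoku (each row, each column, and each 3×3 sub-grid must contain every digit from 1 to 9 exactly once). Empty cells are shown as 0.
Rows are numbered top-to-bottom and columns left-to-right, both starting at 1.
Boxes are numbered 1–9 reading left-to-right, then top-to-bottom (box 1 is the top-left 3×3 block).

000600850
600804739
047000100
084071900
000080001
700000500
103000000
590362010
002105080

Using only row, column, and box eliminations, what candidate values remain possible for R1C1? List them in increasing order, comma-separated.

Row 1 already contains {5, 6, 8}.
Column 1 already contains {1, 5, 6, 7}.
Its 3×3 block (box 1) already contains {4, 6, 7}.
Removing those from 1–9 leaves {2, 3, 9} as the candidates for R1C1.

2,3,9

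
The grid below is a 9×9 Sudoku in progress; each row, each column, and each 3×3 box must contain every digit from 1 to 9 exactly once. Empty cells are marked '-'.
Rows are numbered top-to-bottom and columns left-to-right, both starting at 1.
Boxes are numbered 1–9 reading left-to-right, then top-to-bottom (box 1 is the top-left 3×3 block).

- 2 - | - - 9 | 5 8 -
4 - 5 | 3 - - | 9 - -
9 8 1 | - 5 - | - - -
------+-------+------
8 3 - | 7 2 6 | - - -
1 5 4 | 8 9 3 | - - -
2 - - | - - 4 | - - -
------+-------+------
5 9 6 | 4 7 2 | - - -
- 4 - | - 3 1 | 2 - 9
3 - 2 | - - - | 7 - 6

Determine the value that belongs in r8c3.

Cell r8c3 itself could take any of {7, 8} by direct elimination.
Consider where 8 can go in row 8.
r8c1 is out (column 1 already has a 8).
r8c4 is out (column 4 already has a 8).
r8c8 is out (column 8 already has a 8).
So the only cell in row 8 that can hold 8 is r8c3.
Therefore r8c3 = 8.

8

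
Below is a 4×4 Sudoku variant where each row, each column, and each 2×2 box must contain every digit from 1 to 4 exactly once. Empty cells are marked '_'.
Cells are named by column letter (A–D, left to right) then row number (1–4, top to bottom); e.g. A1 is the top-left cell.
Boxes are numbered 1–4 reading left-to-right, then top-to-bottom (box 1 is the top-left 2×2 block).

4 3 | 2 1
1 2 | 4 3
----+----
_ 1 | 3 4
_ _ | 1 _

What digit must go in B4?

Row 4 already contains {1}.
Column B already contains {1, 2, 3}.
Its 2×2 block (box 3) already contains {1}.
The only value from 1–4 not eliminated is 4, so B4 = 4.

4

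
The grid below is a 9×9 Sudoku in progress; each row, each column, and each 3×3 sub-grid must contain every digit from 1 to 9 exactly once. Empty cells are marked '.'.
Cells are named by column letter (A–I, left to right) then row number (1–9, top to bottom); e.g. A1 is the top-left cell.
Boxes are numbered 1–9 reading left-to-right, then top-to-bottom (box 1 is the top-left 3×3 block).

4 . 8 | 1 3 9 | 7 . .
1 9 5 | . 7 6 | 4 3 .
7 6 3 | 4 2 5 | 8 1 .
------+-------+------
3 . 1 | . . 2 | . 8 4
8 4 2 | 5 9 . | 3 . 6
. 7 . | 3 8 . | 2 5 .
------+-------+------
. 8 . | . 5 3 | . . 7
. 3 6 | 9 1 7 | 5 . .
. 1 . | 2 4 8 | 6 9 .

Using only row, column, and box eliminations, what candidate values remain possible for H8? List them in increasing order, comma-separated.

Row 8 already contains {1, 3, 5, 6, 7, 9}.
Column H already contains {1, 3, 5, 8, 9}.
Its 3×3 block (box 9) already contains {5, 6, 7, 9}.
Removing those from 1–9 leaves {2, 4} as the candidates for H8.

2,4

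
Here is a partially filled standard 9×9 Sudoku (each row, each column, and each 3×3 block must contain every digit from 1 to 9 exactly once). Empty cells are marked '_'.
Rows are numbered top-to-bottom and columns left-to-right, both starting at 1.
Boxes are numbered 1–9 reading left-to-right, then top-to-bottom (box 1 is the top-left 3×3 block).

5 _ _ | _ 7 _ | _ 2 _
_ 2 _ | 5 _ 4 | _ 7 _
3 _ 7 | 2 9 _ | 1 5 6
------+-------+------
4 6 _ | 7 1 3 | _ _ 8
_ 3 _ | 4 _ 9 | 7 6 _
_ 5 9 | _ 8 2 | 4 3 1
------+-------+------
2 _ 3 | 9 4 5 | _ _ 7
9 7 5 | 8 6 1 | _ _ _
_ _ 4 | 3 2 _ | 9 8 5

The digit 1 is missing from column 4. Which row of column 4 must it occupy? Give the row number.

Consider where 1 can go in column 4.
r6c4 is out (row 6 already has a 1).
So the only cell in column 4 that can hold 1 is r1c4.
That is row 1.

1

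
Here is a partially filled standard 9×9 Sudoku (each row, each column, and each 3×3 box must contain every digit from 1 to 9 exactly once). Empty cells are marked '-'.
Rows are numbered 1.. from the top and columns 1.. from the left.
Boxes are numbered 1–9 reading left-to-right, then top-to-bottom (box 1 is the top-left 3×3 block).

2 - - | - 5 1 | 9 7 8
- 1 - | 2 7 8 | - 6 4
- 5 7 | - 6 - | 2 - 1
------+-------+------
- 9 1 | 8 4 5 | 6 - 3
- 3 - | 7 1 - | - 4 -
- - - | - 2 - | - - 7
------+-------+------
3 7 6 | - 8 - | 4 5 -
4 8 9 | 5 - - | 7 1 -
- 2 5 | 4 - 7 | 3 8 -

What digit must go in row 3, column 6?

Cell row 3, column 6 itself could take any of {3, 4, 9} by direct elimination.
Consider where 4 can go in row 3.
row 3, column 1 is out (column 1 already has a 4).
row 3, column 4 is out (column 4 already has a 4).
row 3, column 8 is out (column 8 already has a 4).
So the only cell in row 3 that can hold 4 is row 3, column 6.
Therefore row 3, column 6 = 4.

4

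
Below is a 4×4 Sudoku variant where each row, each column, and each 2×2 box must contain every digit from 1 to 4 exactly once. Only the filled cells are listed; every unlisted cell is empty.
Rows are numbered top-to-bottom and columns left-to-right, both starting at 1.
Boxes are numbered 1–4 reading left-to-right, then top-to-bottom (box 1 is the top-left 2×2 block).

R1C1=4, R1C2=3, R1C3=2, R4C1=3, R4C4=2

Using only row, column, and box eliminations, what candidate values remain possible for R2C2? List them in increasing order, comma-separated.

1,2

Row 2 already contains {}.
Column 2 already contains {3}.
Its 2×2 block (box 1) already contains {3, 4}.
Removing those from 1–4 leaves {1, 2} as the candidates for R2C2.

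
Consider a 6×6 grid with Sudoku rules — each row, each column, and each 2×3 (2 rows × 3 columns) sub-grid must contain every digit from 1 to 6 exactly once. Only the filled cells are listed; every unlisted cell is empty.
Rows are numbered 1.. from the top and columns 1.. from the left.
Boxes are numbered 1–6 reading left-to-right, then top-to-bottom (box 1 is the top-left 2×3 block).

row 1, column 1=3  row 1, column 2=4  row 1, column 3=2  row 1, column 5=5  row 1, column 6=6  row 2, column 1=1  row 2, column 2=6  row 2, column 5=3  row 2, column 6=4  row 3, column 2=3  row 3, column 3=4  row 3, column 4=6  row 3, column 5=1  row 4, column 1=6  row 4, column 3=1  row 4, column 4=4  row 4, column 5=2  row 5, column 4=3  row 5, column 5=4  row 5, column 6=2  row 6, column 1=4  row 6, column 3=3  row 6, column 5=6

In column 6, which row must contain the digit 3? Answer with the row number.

Consider where 3 can go in column 6.
row 3, column 6 is out (row 3 already has a 3).
row 6, column 6 is out (row 6 already has a 3).
So the only cell in column 6 that can hold 3 is row 4, column 6.
That is row 4.

4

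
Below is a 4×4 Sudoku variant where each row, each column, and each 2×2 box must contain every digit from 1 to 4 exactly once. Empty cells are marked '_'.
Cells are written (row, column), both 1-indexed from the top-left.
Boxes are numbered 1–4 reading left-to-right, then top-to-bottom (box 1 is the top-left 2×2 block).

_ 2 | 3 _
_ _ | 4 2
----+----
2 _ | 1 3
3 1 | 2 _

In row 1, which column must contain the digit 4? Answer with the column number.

1

Consider where 4 can go in row 1.
(1,4) is out (box 2 already has a 4).
So the only cell in row 1 that can hold 4 is (1,1).
That is column 1.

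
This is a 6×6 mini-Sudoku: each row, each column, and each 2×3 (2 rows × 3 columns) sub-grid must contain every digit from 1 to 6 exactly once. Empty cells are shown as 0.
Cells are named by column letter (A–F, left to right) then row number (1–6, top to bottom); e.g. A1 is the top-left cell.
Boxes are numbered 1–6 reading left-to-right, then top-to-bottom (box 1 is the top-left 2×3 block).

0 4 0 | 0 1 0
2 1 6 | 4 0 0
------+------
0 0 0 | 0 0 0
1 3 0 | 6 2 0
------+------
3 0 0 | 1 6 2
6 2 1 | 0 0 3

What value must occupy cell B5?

5

Row 5 already contains {1, 2, 3, 6}.
Column B already contains {1, 2, 3, 4}.
Its 2×3 block (box 5) already contains {1, 2, 3, 6}.
The only value from 1–6 not eliminated is 5, so B5 = 5.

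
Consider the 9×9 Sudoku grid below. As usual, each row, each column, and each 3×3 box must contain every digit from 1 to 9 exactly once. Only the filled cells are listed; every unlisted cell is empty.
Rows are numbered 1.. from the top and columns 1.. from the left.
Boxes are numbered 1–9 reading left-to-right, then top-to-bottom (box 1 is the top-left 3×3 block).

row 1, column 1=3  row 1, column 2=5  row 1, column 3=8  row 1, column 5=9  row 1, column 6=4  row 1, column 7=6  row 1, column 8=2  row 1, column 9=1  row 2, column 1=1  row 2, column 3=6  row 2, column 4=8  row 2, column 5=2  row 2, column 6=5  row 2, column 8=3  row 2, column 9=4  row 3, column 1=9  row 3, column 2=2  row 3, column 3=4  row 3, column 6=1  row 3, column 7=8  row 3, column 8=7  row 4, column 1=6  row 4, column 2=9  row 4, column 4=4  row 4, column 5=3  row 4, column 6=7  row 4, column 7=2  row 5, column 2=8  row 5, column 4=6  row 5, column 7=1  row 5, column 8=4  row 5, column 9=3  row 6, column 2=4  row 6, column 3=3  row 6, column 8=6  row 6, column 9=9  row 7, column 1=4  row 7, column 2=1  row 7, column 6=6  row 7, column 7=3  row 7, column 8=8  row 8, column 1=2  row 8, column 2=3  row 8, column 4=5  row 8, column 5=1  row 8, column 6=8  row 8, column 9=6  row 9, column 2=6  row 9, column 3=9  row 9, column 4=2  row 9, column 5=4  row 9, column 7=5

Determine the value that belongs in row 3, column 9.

Row 3 already contains {1, 2, 4, 7, 8, 9}.
Column 9 already contains {1, 3, 4, 6, 9}.
Its 3×3 block (box 3) already contains {1, 2, 3, 4, 6, 7, 8}.
The only value from 1–9 not eliminated is 5, so row 3, column 9 = 5.

5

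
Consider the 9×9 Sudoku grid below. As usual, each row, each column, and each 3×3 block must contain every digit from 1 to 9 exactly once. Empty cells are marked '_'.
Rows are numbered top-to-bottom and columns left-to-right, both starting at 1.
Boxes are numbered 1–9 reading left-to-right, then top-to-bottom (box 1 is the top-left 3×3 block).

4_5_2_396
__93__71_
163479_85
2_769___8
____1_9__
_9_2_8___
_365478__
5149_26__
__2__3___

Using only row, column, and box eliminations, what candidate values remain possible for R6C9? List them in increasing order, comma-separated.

1,3,4,7

Row 6 already contains {2, 8, 9}.
Column 9 already contains {5, 6, 8}.
Its 3×3 block (box 6) already contains {8, 9}.
Removing those from 1–9 leaves {1, 3, 4, 7} as the candidates for R6C9.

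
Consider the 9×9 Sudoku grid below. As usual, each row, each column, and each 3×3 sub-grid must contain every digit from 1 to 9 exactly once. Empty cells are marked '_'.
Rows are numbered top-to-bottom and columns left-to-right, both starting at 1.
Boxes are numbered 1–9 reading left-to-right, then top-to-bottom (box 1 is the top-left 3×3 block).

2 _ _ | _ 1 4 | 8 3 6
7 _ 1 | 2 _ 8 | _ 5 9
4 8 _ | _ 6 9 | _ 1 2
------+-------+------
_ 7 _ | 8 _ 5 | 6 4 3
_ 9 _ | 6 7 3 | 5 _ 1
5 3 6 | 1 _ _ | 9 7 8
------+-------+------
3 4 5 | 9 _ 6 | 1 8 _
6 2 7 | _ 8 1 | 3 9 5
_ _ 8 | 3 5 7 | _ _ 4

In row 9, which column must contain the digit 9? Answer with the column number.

Consider where 9 can go in row 9.
r9c2 is out (column 2 already has a 9).
r9c7 is out (column 7 already has a 9).
r9c8 is out (column 8 already has a 9).
So the only cell in row 9 that can hold 9 is r9c1.
That is column 1.

1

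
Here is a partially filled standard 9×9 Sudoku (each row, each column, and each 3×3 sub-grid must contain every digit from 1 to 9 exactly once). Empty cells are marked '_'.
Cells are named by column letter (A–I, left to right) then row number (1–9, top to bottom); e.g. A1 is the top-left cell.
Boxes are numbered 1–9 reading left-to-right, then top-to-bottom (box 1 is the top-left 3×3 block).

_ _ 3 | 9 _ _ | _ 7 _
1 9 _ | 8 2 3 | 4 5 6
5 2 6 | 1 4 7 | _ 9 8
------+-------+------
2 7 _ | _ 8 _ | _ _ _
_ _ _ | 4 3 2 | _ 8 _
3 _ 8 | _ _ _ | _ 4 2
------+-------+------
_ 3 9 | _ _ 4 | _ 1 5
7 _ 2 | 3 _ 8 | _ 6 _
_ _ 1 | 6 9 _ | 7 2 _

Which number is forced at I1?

1

Row 1 already contains {3, 7, 9}.
Column I already contains {2, 5, 6, 8}.
Its 3×3 block (box 3) already contains {4, 5, 6, 7, 8, 9}.
The only value from 1–9 not eliminated is 1, so I1 = 1.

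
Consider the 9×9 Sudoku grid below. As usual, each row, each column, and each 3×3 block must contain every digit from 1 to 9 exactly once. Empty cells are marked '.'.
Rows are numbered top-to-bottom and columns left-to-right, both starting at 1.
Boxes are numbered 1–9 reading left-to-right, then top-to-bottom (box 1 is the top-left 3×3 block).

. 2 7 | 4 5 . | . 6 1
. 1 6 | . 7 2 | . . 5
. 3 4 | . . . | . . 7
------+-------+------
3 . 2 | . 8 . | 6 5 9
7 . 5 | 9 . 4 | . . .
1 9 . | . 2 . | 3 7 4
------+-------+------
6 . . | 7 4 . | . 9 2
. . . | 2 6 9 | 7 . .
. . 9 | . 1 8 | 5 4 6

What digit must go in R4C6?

7

Cell R4C6 itself could take any of {1, 7} by direct elimination.
Consider where 7 can go in box 5.
R4C4 is out (column 4 already has a 7).
R5C5 is out (row 5 already has a 7).
R6C4 is out (row 6 already has a 7).
R6C6 is out (row 6 already has a 7).
So the only cell in box 5 that can hold 7 is R4C6.
Therefore R4C6 = 7.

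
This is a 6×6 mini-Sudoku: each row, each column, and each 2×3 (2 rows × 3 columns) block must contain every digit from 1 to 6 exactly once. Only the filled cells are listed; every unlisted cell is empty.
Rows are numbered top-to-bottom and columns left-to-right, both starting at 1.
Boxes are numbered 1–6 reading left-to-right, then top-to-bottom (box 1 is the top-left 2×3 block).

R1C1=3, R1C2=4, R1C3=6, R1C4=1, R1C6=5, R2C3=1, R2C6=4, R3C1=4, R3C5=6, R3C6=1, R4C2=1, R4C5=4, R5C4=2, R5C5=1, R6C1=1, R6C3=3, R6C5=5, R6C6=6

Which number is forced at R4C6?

2

Cell R4C6 itself could take any of {2, 3} by direct elimination.
Consider where 2 can go in column 6.
R5C6 is out (row 5 already has a 2).
So the only cell in column 6 that can hold 2 is R4C6.
Therefore R4C6 = 2.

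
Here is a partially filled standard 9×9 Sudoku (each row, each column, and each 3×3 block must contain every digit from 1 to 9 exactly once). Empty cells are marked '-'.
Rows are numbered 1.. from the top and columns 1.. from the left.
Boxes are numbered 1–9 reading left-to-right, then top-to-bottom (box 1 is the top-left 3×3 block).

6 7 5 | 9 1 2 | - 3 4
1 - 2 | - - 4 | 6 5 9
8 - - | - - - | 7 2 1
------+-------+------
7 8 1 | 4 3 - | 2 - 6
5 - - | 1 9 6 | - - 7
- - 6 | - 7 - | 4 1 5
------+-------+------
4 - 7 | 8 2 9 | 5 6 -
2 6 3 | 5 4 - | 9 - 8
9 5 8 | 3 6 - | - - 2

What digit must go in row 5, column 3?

Row 5 already contains {1, 5, 6, 7, 9}.
Column 3 already contains {1, 2, 3, 5, 6, 7, 8}.
Its 3×3 block (box 4) already contains {1, 5, 6, 7, 8}.
The only value from 1–9 not eliminated is 4, so row 5, column 3 = 4.

4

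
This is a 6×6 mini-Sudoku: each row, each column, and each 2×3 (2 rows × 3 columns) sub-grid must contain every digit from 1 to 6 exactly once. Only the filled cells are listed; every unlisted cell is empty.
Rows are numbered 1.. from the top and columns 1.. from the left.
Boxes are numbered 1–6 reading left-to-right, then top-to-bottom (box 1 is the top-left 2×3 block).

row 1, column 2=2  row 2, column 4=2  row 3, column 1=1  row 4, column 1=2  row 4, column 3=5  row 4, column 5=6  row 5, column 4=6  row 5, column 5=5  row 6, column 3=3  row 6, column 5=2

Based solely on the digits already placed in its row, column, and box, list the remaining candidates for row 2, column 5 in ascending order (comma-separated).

1,3,4

Row 2 already contains {2}.
Column 5 already contains {2, 5, 6}.
Its 2×3 block (box 2) already contains {2}.
Removing those from 1–6 leaves {1, 3, 4} as the candidates for row 2, column 5.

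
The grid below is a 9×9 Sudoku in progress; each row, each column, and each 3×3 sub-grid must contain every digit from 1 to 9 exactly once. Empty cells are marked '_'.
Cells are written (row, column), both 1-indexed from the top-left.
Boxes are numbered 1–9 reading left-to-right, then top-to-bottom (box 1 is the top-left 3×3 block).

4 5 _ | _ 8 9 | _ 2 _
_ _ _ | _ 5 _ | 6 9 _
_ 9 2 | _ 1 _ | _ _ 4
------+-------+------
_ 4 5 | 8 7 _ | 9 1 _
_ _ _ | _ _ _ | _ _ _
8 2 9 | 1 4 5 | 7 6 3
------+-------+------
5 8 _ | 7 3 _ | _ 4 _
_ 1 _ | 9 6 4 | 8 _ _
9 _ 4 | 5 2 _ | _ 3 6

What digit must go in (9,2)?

Row 9 already contains {2, 3, 4, 5, 6, 9}.
Column 2 already contains {1, 2, 4, 5, 8, 9}.
Its 3×3 block (box 7) already contains {1, 4, 5, 8, 9}.
The only value from 1–9 not eliminated is 7, so (9,2) = 7.

7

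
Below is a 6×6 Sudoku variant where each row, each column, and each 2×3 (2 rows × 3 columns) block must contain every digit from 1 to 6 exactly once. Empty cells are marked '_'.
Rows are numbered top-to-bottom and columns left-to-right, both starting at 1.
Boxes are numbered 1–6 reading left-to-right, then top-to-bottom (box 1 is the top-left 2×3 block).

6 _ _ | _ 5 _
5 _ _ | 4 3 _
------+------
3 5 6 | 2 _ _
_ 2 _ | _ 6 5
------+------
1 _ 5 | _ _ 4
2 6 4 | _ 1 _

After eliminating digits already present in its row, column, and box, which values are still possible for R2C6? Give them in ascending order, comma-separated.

1,2,6

Row 2 already contains {3, 4, 5}.
Column 6 already contains {4, 5}.
Its 2×3 block (box 2) already contains {3, 4, 5}.
Removing those from 1–6 leaves {1, 2, 6} as the candidates for R2C6.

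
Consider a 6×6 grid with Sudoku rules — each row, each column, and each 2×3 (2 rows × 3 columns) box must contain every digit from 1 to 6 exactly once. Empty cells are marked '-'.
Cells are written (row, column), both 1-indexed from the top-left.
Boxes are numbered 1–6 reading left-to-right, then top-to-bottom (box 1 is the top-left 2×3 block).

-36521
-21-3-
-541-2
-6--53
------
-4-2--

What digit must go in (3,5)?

6

Row 3 already contains {1, 2, 4, 5}.
Column 5 already contains {2, 3, 5}.
Its 2×3 block (box 4) already contains {1, 2, 3, 5}.
The only value from 1–6 not eliminated is 6, so (3,5) = 6.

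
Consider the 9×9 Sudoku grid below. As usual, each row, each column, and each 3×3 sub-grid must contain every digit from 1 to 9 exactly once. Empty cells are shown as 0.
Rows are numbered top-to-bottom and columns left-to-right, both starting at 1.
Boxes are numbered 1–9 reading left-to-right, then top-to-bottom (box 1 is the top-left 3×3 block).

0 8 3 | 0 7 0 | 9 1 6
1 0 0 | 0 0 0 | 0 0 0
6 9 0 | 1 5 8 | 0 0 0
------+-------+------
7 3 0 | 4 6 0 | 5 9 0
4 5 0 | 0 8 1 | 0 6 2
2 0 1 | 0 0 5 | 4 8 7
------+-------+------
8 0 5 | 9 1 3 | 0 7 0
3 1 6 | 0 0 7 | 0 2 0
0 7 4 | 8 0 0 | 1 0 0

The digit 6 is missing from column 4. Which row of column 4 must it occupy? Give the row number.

Consider where 6 can go in column 4.
R1C4 is out (row 1 already has a 6).
R5C4 is out (row 5 already has a 6).
R6C4 is out (box 5 already has a 6).
R8C4 is out (row 8 already has a 6).
So the only cell in column 4 that can hold 6 is R2C4.
That is row 2.

2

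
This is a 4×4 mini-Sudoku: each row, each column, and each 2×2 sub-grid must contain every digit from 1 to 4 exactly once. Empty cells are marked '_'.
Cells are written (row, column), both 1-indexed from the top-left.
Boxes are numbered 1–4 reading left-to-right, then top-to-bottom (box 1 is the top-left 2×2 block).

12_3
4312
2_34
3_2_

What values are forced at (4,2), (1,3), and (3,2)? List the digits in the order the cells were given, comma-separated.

4,4,1

For (4,2):
  Consider where 4 can go in column 2.
  (3,2) is out (row 3 already has a 4).
  So the only cell in column 2 that can hold 4 is (4,2).
  So (4,2) = 4.
For (1,3):
  Row 1 already contains {1, 2, 3}.
  Column 3 already contains {1, 2, 3}.
  Its 2×2 block (box 2) already contains {1, 2, 3}.
  The only value from 1–4 not eliminated is 4, so (1,3) = 4.
For (3,2):
  Row 3 already contains {2, 3, 4}.
  Column 2 already contains {2, 3}.
  Its 2×2 block (box 3) already contains {2, 3}.
  The only value from 1–4 not eliminated is 1, so (3,2) = 1.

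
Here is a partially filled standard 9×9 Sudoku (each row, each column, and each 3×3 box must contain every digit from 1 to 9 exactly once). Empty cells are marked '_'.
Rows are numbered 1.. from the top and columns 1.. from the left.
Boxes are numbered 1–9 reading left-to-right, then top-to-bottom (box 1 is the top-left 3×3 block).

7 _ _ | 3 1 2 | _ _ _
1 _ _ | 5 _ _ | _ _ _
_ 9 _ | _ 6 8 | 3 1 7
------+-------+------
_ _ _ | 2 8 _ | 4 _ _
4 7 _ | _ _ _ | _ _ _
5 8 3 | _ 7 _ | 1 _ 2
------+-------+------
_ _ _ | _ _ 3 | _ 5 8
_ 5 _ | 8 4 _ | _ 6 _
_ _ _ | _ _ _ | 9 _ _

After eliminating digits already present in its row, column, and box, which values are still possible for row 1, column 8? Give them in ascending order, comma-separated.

Row 1 already contains {1, 2, 3, 7}.
Column 8 already contains {1, 5, 6}.
Its 3×3 block (box 3) already contains {1, 3, 7}.
Removing those from 1–9 leaves {4, 8, 9} as the candidates for row 1, column 8.

4,8,9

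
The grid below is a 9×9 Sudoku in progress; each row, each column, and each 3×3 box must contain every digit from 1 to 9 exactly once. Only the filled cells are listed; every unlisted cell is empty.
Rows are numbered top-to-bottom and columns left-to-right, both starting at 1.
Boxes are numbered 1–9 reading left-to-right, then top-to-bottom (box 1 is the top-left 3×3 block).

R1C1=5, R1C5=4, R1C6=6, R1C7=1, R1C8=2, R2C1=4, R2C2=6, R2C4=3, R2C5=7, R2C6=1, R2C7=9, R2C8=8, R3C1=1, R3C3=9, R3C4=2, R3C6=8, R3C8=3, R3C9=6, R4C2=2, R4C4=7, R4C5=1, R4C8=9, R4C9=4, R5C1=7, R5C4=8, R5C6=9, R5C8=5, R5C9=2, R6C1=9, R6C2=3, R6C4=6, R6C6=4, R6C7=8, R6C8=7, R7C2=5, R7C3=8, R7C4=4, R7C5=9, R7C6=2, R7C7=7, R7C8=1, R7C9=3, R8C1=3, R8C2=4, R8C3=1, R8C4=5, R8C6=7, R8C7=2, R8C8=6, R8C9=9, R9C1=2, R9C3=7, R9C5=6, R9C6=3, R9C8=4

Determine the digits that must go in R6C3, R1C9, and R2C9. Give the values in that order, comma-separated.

For R6C3:
  Row 6 already contains {3, 4, 6, 7, 8, 9}.
  Column 3 already contains {1, 7, 8, 9}.
  Its 3×3 block (box 4) already contains {2, 3, 7, 9}.
  The only value from 1–9 not eliminated is 5, so R6C3 = 5.
For R1C9:
  Row 1 already contains {1, 2, 4, 5, 6}.
  Column 9 already contains {2, 3, 4, 6, 9}.
  Its 3×3 block (box 3) already contains {1, 2, 3, 6, 8, 9}.
  The only value from 1–9 not eliminated is 7, so R1C9 = 7.
For R2C9:
  Row 2 already contains {1, 3, 4, 6, 7, 8, 9}.
  Column 9 already contains {2, 3, 4, 6, 9}.
  Its 3×3 block (box 3) already contains {1, 2, 3, 6, 8, 9}.
  The only value from 1–9 not eliminated is 5, so R2C9 = 5.

5,7,5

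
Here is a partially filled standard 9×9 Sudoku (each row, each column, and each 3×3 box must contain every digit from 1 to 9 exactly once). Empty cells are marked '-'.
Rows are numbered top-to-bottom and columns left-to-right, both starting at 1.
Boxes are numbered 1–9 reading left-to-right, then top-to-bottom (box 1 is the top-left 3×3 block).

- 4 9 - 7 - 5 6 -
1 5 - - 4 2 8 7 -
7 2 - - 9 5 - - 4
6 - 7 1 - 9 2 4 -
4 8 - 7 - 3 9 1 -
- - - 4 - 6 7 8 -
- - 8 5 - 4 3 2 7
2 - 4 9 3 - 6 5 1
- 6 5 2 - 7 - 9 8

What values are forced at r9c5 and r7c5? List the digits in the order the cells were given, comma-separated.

For r9c5:
  Row 9 already contains {2, 5, 6, 7, 8, 9}.
  Column 5 already contains {3, 4, 7, 9}.
  Its 3×3 block (box 8) already contains {2, 3, 4, 5, 7, 9}.
  The only value from 1–9 not eliminated is 1, so r9c5 = 1.
For r7c5:
  Consider where 6 can go in row 7.
  r7c1 is out (column 1 already has a 6).
  r7c2 is out (column 2 already has a 6).
  So the only cell in row 7 that can hold 6 is r7c5.
  So r7c5 = 6.

1,6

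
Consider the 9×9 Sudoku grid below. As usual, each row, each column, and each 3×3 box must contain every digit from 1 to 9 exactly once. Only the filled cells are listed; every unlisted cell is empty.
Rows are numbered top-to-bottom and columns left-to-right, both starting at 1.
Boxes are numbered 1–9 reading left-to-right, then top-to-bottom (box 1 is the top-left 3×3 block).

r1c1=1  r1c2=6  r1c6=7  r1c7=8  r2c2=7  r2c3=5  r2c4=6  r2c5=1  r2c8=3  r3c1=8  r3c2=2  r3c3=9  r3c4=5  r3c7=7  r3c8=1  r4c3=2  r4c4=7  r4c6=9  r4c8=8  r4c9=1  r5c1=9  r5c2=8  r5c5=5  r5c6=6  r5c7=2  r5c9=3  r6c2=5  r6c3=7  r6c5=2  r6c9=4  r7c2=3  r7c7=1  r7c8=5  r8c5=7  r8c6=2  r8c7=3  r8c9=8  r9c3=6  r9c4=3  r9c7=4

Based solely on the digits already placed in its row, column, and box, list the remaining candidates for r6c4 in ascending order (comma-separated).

Row 6 already contains {2, 4, 5, 7}.
Column 4 already contains {3, 5, 6, 7}.
Its 3×3 block (box 5) already contains {2, 5, 6, 7, 9}.
Removing those from 1–9 leaves {1, 8} as the candidates for r6c4.

1,8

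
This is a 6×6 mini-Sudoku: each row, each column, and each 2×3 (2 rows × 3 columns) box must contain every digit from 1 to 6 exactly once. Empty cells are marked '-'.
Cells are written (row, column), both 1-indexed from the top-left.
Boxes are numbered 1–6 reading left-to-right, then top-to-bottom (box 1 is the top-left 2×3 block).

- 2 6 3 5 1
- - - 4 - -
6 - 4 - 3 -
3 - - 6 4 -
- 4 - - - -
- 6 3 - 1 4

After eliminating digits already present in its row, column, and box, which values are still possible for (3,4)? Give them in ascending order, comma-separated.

1,2,5

Row 3 already contains {3, 4, 6}.
Column 4 already contains {3, 4, 6}.
Its 2×3 block (box 4) already contains {3, 4, 6}.
Removing those from 1–6 leaves {1, 2, 5} as the candidates for (3,4).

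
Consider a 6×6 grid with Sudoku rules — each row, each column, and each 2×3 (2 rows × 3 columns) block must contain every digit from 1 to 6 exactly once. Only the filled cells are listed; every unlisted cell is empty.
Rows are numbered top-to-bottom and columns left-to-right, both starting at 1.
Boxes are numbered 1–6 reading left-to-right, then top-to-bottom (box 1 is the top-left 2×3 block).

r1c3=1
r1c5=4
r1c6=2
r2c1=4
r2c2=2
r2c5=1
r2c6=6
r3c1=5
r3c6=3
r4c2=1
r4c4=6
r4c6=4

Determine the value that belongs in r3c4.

1

Cell r3c4 itself could take any of {1, 2} by direct elimination.
Consider where 1 can go in box 4.
r3c5 is out (column 5 already has a 1).
r4c5 is out (row 4 already has a 1).
So the only cell in box 4 that can hold 1 is r3c4.
Therefore r3c4 = 1.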